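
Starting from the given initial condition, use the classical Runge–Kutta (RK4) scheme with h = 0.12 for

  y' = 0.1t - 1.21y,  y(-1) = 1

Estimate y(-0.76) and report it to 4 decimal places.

RK4: k1 = f(t_n, y_n); k2 = f(t_n + h/2, y_n + (h/2)·k1); k3 = f(t_n + h/2, y_n + (h/2)·k2); k4 = f(t_n + h, y_n + h·k3); y_{n+1} = y_n + (h/6)·(k1 + 2k2 + 2k3 + k4).
t=-1.000000, y=1.000000:
  k1 = f(-1.000000, 1.000000) = -1.310000
  k2 = f(-0.940000, 0.921400) = -1.208894
  k3 = f(-0.940000, 0.927466) = -1.216234
  k4 = f(-0.880000, 0.854052) = -1.121403
  y ← 1.000000 + (0.12/6)·(k1 + 2k2 + 2k3 + k4) = 0.854367
t=-0.880000, y=0.854367:
  k1 = f(-0.880000, 0.854367) = -1.121784
  k2 = f(-0.820000, 0.787060) = -1.034342
  k3 = f(-0.820000, 0.792306) = -1.040691
  k4 = f(-0.760000, 0.729484) = -0.958676
  y ← 0.854367 + (0.12/6)·(k1 + 2k2 + 2k3 + k4) = 0.729756
y(-0.76) ≈ 0.7298

0.7298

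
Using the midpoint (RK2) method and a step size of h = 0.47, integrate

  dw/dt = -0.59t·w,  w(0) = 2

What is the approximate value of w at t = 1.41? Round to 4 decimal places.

1.0950

Midpoint: k1 = f(t_n, w_n); k2 = f(t_n + h/2, w_n + (h/2)·k1); w_{n+1} = w_n + h·k2.
t=0.000000, w=2.000000:
  k1 = f(0.000000, 2.000000) = 0.000000
  k2 = f(0.235000, 2.000000) = -0.277300
  w ← 2.000000 + 0.47·(-0.277300) = 1.869669
t=0.470000, w=1.869669:
  k1 = f(0.470000, 1.869669) = -0.518459
  k2 = f(0.705000, 1.747831) = -0.727010
  w ← 1.869669 + 0.47·(-0.727010) = 1.527974
t=0.940000, w=1.527974:
  k1 = f(0.940000, 1.527974) = -0.847414
  k2 = f(1.175000, 1.328832) = -0.921213
  w ← 1.527974 + 0.47·(-0.921213) = 1.095004
w(1.41) ≈ 1.0950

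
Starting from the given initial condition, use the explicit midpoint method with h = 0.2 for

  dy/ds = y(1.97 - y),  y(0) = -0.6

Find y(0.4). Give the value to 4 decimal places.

-1.8724

Midpoint: k1 = f(s_n, y_n); k2 = f(s_n + h/2, y_n + (h/2)·k1); y_{n+1} = y_n + h·k2.
s=0.000000, y=-0.600000:
  k1 = f(0.000000, -0.600000) = -1.542000
  k2 = f(0.100000, -0.754200) = -2.054592
  y ← -0.600000 + 0.2·(-2.054592) = -1.010918
s=0.200000, y=-1.010918:
  k1 = f(0.200000, -1.010918) = -3.013465
  k2 = f(0.300000, -1.312265) = -4.307201
  y ← -1.010918 + 0.2·(-4.307201) = -1.872358
y(0.4) ≈ -1.8724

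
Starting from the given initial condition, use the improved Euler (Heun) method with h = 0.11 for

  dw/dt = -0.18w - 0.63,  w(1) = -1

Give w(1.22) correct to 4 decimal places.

-1.0971

Heun: k1 = f(t_n, w_n); k2 = f(t_n + h, w_n + h·k1); w_{n+1} = w_n + (h/2)·(k1 + k2).
t=1.000000, w=-1.000000:
  k1 = f(1.000000, -1.000000) = -0.450000
  k2 = f(1.110000, -1.049500) = -0.441090
  w ← -1.000000 + (0.11/2)·(-0.450000 + (-0.441090)) = -1.049010
t=1.110000, w=-1.049010:
  k1 = f(1.110000, -1.049010) = -0.441178
  k2 = f(1.220000, -1.097540) = -0.432443
  w ← -1.049010 + (0.11/2)·(-0.441178 + (-0.432443)) = -1.097059
w(1.22) ≈ -1.0971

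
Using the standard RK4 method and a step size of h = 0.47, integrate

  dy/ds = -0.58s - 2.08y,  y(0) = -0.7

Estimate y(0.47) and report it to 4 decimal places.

RK4: k1 = f(s_n, y_n); k2 = f(s_n + h/2, y_n + (h/2)·k1); k3 = f(s_n + h/2, y_n + (h/2)·k2); k4 = f(s_n + h, y_n + h·k3); y_{n+1} = y_n + (h/6)·(k1 + 2k2 + 2k3 + k4).
s=0.000000, y=-0.700000:
  k1 = f(0.000000, -0.700000) = 1.456000
  k2 = f(0.235000, -0.357840) = 0.608007
  k3 = f(0.235000, -0.557118) = 1.022506
  k4 = f(0.470000, -0.219422) = 0.183798
  y ← -0.700000 + (0.47/6)·(k1 + 2k2 + 2k3 + k4) = -0.316102
y(0.47) ≈ -0.3161

-0.3161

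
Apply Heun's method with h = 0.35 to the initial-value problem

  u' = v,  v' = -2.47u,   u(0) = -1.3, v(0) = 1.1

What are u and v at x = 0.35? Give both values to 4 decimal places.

-0.7183, 2.0574

Heun on (u,v): k1 = f(x_n, state_n); k2 = f(x_n + h, state_n + h·k1); state_{n+1} = state_n + (h/2)·(k1 + k2).
0.000000: (-1.300000, 1.100000)
  k1 = (1.100000, 3.211000)
  predictor → (-0.915000, 2.223850)
  k2 = (2.223850, 2.260050)
  → (-0.718326, 2.057434)
(u(0.35), v(0.35)) ≈ (-0.7183, 2.0574)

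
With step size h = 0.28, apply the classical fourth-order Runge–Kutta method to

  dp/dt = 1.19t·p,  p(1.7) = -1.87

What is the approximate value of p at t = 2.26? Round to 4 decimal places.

-6.9875

RK4: k1 = f(t_n, p_n); k2 = f(t_n + h/2, p_n + (h/2)·k1); k3 = f(t_n + h/2, p_n + (h/2)·k2); k4 = f(t_n + h, p_n + h·k3); p_{n+1} = p_n + (h/6)·(k1 + 2k2 + 2k3 + k4).
t=1.700000, p=-1.870000:
  k1 = f(1.700000, -1.870000) = -3.783010
  k2 = f(1.840000, -2.399621) = -5.254211
  k3 = f(1.840000, -2.605590) = -5.705199
  k4 = f(1.980000, -3.467456) = -8.170019
  p ← -1.870000 + (0.28/6)·(k1 + 2k2 + 2k3 + k4) = -3.450686
t=1.980000, p=-3.450686:
  k1 = f(1.980000, -3.450686) = -8.130507
  k2 = f(2.120000, -4.588957) = -11.577021
  k3 = f(2.120000, -5.071469) = -12.794303
  k4 = f(2.260000, -7.033091) = -18.914795
  p ← -3.450686 + (0.28/6)·(k1 + 2k2 + 2k3 + k4) = -6.987457
p(2.26) ≈ -6.9875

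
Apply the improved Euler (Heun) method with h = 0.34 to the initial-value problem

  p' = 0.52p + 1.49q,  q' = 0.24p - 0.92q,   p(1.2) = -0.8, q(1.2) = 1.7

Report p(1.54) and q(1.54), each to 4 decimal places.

Heun on (p,q): k1 = f(x_n, state_n); k2 = f(x_n + h, state_n + h·k1); state_{n+1} = state_n + (h/2)·(k1 + k2).
1.200000: (-0.800000, 1.700000)
  k1 = (2.117000, -1.756000)
  predictor → (-0.080220, 1.102960)
  k2 = (1.601696, -1.033976)
  → (-0.167822, 1.225704)
(p(1.54), q(1.54)) ≈ (-0.1678, 1.2257)

-0.1678, 1.2257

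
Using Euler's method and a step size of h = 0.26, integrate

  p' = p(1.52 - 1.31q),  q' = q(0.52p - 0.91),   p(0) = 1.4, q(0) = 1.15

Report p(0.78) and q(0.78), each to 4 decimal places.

1.4925, 1.0001

Euler on (p,q): p_{n+1} = p_n + h·p', q_{n+1} = q_n + h·q'.
0.000000: (1.400000, 1.150000); f=(0.018900, -0.209300) → (1.404914, 1.095582)
0.260000: (1.404914, 1.095582); f=(0.119119, -0.196596) → (1.435885, 1.044467)
0.520000: (1.435885, 1.044467); f=(0.217893, -0.170603) → (1.492537, 1.000110)
(p(0.78), q(0.78)) ≈ (1.4925, 1.0001)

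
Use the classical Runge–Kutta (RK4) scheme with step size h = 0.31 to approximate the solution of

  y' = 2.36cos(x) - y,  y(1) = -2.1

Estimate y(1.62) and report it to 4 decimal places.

-0.8864

RK4: k1 = f(x_n, y_n); k2 = f(x_n + h/2, y_n + (h/2)·k1); k3 = f(x_n + h/2, y_n + (h/2)·k2); k4 = f(x_n + h, y_n + h·k3); y_{n+1} = y_n + (h/6)·(k1 + 2k2 + 2k3 + k4).
x=1.000000, y=-2.100000:
  k1 = f(1.000000, -2.100000) = 3.375113
  k2 = f(1.155000, -1.576857) = 2.530105
  k3 = f(1.155000, -1.707834) = 2.661081
  k4 = f(1.310000, -1.275065) = 1.883591
  y ← -2.100000 + (0.31/6)·(k1 + 2k2 + 2k3 + k4) = -1.291878
x=1.310000, y=-1.291878:
  k1 = f(1.310000, -1.291878) = 1.900404
  k2 = f(1.465000, -0.997315) = 1.246529
  k3 = f(1.465000, -1.098666) = 1.347880
  k4 = f(1.620000, -0.874035) = 0.757961
  y ← -1.291878 + (0.31/6)·(k1 + 2k2 + 2k3 + k4) = -0.886440
y(1.62) ≈ -0.8864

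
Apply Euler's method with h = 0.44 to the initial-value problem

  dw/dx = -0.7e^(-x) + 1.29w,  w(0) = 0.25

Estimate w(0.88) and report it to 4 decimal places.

Euler: w_{n+1} = w_n + h·f(x_n, w_n).
x=0.000000, w=0.250000: f=-0.377500 → w ← 0.250000 + 0.44·(-0.377500) = 0.083900
x=0.440000, w=0.083900: f=-0.342594 → w ← 0.083900 + 0.44·(-0.342594) = -0.066842
w(0.88) ≈ -0.0668

-0.0668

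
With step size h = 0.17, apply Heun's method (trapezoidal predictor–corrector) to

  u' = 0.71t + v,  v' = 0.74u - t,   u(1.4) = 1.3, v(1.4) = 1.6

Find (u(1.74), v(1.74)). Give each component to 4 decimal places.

2.2022, 1.5054

Heun on (u,v): k1 = f(t_n, state_n); k2 = f(t_n + h, state_n + h·k1); state_{n+1} = state_n + (h/2)·(k1 + k2).
1.400000: (1.300000, 1.600000)
  k1 = (2.594000, -0.438000)
  predictor → (1.740980, 1.525540)
  k2 = (2.640240, -0.281675)
  → (1.744910, 1.538828)
1.570000: (1.744910, 1.538828)
  k1 = (2.653528, -0.278766)
  predictor → (2.196010, 1.491437)
  k2 = (2.726837, -0.114953)
  → (2.202241, 1.505362)
(u(1.74), v(1.74)) ≈ (2.2022, 1.5054)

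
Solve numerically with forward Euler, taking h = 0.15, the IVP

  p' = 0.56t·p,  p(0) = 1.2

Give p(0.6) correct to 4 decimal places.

Euler: p_{n+1} = p_n + h·f(t_n, p_n).
t=0.000000, p=1.200000: f=0.000000 → p ← 1.200000 + 0.15·0.000000 = 1.200000
t=0.150000, p=1.200000: f=0.100800 → p ← 1.200000 + 0.15·0.100800 = 1.215120
t=0.300000, p=1.215120: f=0.204140 → p ← 1.215120 + 0.15·0.204140 = 1.245741
t=0.450000, p=1.245741: f=0.313927 → p ← 1.245741 + 0.15·0.313927 = 1.292830
p(0.6) ≈ 1.2928

1.2928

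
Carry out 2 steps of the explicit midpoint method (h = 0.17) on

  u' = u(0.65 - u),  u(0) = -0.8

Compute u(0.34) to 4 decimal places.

Midpoint: k1 = f(x_n, u_n); k2 = f(x_n + h/2, u_n + (h/2)·k1); u_{n+1} = u_n + h·k2.
x=0.000000, u=-0.800000:
  k1 = f(0.000000, -0.800000) = -1.160000
  k2 = f(0.085000, -0.898600) = -1.391572
  u ← -0.800000 + 0.17·(-1.391572) = -1.036567
x=0.170000, u=-1.036567:
  k1 = f(0.170000, -1.036567) = -1.748240
  k2 = f(0.255000, -1.185168) = -2.174981
  u ← -1.036567 + 0.17·(-2.174981) = -1.406314
u(0.34) ≈ -1.4063

-1.4063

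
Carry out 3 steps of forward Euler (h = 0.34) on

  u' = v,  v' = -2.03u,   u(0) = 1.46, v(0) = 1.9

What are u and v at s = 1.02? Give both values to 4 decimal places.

Euler on (u,v): u_{n+1} = u_n + h·u', v_{n+1} = v_n + h·v'.
0.000000: (1.460000, 1.900000); f=(1.900000, -2.963800) → (2.106000, 0.892308)
0.340000: (2.106000, 0.892308); f=(0.892308, -4.275180) → (2.409385, -0.561253)
0.680000: (2.409385, -0.561253); f=(-0.561253, -4.891051) → (2.218559, -2.224211)
(u(1.02), v(1.02)) ≈ (2.2186, -2.2242)

2.2186, -2.2242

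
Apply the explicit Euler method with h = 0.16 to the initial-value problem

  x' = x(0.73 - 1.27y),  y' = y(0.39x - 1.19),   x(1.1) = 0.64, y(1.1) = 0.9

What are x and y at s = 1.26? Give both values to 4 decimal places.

Euler on (x,y): x_{n+1} = x_n + h·x', y_{n+1} = y_n + h·y'.
1.100000: (0.640000, 0.900000); f=(-0.264320, -0.846360) → (0.597709, 0.764582)
(x(1.26), y(1.26)) ≈ (0.5977, 0.7646)

0.5977, 0.7646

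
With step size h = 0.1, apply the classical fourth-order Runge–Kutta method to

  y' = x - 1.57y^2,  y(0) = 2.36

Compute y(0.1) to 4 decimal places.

1.7262

RK4: k1 = f(x_n, y_n); k2 = f(x_n + h/2, y_n + (h/2)·k1); k3 = f(x_n + h/2, y_n + (h/2)·k2); k4 = f(x_n + h, y_n + h·k3); y_{n+1} = y_n + (h/6)·(k1 + 2k2 + 2k3 + k4).
x=0.000000, y=2.360000:
  k1 = f(0.000000, 2.360000) = -8.744272
  k2 = f(0.050000, 1.922786) = -5.754459
  k3 = f(0.050000, 2.072277) = -6.692102
  k4 = f(0.100000, 1.690790) = -4.388269
  y ← 2.360000 + (0.1/6)·(k1 + 2k2 + 2k3 + k4) = 1.726239
y(0.1) ≈ 1.7262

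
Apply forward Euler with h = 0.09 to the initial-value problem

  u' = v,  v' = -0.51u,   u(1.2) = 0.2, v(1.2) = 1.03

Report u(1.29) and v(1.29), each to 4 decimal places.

Euler on (u,v): u_{n+1} = u_n + h·u', v_{n+1} = v_n + h·v'.
1.200000: (0.200000, 1.030000); f=(1.030000, -0.102000) → (0.292700, 1.020820)
(u(1.29), v(1.29)) ≈ (0.2927, 1.0208)

0.2927, 1.0208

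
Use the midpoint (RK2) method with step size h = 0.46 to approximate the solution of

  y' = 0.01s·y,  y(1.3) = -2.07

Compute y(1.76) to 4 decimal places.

Midpoint: k1 = f(s_n, y_n); k2 = f(s_n + h/2, y_n + (h/2)·k1); y_{n+1} = y_n + h·k2.
s=1.300000, y=-2.070000:
  k1 = f(1.300000, -2.070000) = -0.026910
  k2 = f(1.530000, -2.076189) = -0.031766
  y ← -2.070000 + 0.46·(-0.031766) = -2.084612
y(1.76) ≈ -2.0846

-2.0846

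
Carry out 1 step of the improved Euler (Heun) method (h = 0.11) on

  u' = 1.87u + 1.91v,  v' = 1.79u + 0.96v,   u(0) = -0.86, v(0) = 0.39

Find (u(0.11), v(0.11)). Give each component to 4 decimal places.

Heun on (u,v): k1 = f(s_n, state_n); k2 = f(s_n + h, state_n + h·k1); state_{n+1} = state_n + (h/2)·(k1 + k2).
0.000000: (-0.860000, 0.390000)
  k1 = (-0.863300, -1.165000)
  predictor → (-0.954963, 0.261850)
  k2 = (-1.285647, -1.458008)
  → (-0.978192, 0.245735)
(u(0.11), v(0.11)) ≈ (-0.9782, 0.2457)

-0.9782, 0.2457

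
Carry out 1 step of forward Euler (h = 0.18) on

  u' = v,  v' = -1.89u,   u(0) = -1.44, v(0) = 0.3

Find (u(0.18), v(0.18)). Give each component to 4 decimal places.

-1.3860, 0.7899

Euler on (u,v): u_{n+1} = u_n + h·u', v_{n+1} = v_n + h·v'.
0.000000: (-1.440000, 0.300000); f=(0.300000, 2.721600) → (-1.386000, 0.789888)
(u(0.18), v(0.18)) ≈ (-1.3860, 0.7899)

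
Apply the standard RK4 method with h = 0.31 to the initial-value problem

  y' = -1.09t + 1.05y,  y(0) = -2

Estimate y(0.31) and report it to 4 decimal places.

RK4: k1 = f(t_n, y_n); k2 = f(t_n + h/2, y_n + (h/2)·k1); k3 = f(t_n + h/2, y_n + (h/2)·k2); k4 = f(t_n + h, y_n + h·k3); y_{n+1} = y_n + (h/6)·(k1 + 2k2 + 2k3 + k4).
t=0.000000, y=-2.000000:
  k1 = f(0.000000, -2.000000) = -2.100000
  k2 = f(0.155000, -2.325500) = -2.610725
  k3 = f(0.155000, -2.404662) = -2.693845
  k4 = f(0.310000, -2.835092) = -3.314747
  y ← -2.000000 + (0.31/6)·(k1 + 2k2 + 2k3 + k4) = -2.827901
y(0.31) ≈ -2.8279

-2.8279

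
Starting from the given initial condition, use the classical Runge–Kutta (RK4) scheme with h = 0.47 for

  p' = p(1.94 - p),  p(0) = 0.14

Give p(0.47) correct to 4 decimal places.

0.3142

RK4: k1 = f(x_n, p_n); k2 = f(x_n + h/2, p_n + (h/2)·k1); k3 = f(x_n + h/2, p_n + (h/2)·k2); k4 = f(x_n + h, p_n + h·k3); p_{n+1} = p_n + (h/6)·(k1 + 2k2 + 2k3 + k4).
x=0.000000, p=0.140000:
  k1 = f(0.000000, 0.140000) = 0.252000
  k2 = f(0.235000, 0.199220) = 0.346798
  k3 = f(0.235000, 0.221498) = 0.380644
  k4 = f(0.470000, 0.318903) = 0.516972
  p ← 0.140000 + (0.47/6)·(k1 + 2k2 + 2k3 + k4) = 0.314202
p(0.47) ≈ 0.3142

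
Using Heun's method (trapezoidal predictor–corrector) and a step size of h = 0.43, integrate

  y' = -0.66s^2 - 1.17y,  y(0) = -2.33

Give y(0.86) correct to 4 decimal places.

Heun: k1 = f(s_n, y_n); k2 = f(s_n + h, y_n + h·k1); y_{n+1} = y_n + (h/2)·(k1 + k2).
s=0.000000, y=-2.330000:
  k1 = f(0.000000, -2.330000) = 2.726100
  k2 = f(0.430000, -1.157777) = 1.232565
  y ← -2.330000 + (0.43/2)·(2.726100 + 1.232565) = -1.478887
s=0.430000, y=-1.478887:
  k1 = f(0.430000, -1.478887) = 1.608264
  k2 = f(0.860000, -0.787334) = 0.433044
  y ← -1.478887 + (0.43/2)·(1.608264 + 0.433044) = -1.040006
y(0.86) ≈ -1.0400

-1.0400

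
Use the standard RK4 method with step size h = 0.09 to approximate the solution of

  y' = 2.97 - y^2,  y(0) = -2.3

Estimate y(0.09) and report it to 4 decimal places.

RK4: k1 = f(t_n, y_n); k2 = f(t_n + h/2, y_n + (h/2)·k1); k3 = f(t_n + h/2, y_n + (h/2)·k2); k4 = f(t_n + h, y_n + h·k3); y_{n+1} = y_n + (h/6)·(k1 + 2k2 + 2k3 + k4).
t=0.000000, y=-2.300000:
  k1 = f(0.000000, -2.300000) = -2.320000
  k2 = f(0.045000, -2.404400) = -2.811139
  k3 = f(0.045000, -2.426501) = -2.917908
  k4 = f(0.090000, -2.562612) = -3.596979
  y ← -2.300000 + (0.09/6)·(k1 + 2k2 + 2k3 + k4) = -2.560626
y(0.09) ≈ -2.5606

-2.5606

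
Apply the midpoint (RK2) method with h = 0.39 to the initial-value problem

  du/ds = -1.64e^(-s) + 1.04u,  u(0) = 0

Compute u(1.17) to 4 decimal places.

Midpoint: k1 = f(s_n, u_n); k2 = f(s_n + h/2, u_n + (h/2)·k1); u_{n+1} = u_n + h·k2.
s=0.000000, u=0.000000:
  k1 = f(0.000000, 0.000000) = -1.640000
  k2 = f(0.195000, -0.319800) = -1.682041
  u ← 0.000000 + 0.39·(-1.682041) = -0.655996
s=0.390000, u=-0.655996:
  k1 = f(0.390000, -0.655996) = -1.792609
  k2 = f(0.585000, -1.005555) = -1.959430
  u ← -0.655996 + 0.39·(-1.959430) = -1.420174
s=0.780000, u=-1.420174:
  k1 = f(0.780000, -1.420174) = -2.228767
  k2 = f(0.975000, -1.854783) = -2.547570
  u ← -1.420174 + 0.39·(-2.547570) = -2.413726
u(1.17) ≈ -2.4137

-2.4137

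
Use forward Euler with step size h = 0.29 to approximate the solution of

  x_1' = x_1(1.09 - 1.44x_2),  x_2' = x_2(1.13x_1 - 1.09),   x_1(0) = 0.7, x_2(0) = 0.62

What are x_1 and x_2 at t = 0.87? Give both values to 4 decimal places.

0.8765, 0.4961

Euler on (x_1,x_2): x_1_{n+1} = x_1_n + h·x_1', x_2_{n+1} = x_2_n + h·x_2'.
0.000000: (0.700000, 0.620000); f=(0.138040, -0.185380) → (0.740032, 0.566240)
0.290000: (0.740032, 0.566240); f=(0.203224, -0.143691) → (0.798966, 0.524569)
0.580000: (0.798966, 0.524569); f=(0.267350, -0.098183) → (0.876498, 0.496096)
(x_1(0.87), x_2(0.87)) ≈ (0.8765, 0.4961)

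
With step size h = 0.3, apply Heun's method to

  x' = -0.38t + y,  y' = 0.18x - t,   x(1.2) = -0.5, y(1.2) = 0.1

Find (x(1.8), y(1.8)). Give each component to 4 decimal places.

Heun on (x,y): k1 = f(t_n, state_n); k2 = f(t_n + h, state_n + h·k1); state_{n+1} = state_n + (h/2)·(k1 + k2).
1.200000: (-0.500000, 0.100000)
  k1 = (-0.356000, -1.290000)
  predictor → (-0.606800, -0.287000)
  k2 = (-0.857000, -1.609224)
  → (-0.681950, -0.334884)
1.500000: (-0.681950, -0.334884)
  k1 = (-0.904884, -1.622751)
  predictor → (-0.953415, -0.821709)
  k2 = (-1.505709, -1.971615)
  → (-1.043539, -0.874038)
(x(1.8), y(1.8)) ≈ (-1.0435, -0.8740)

-1.0435, -0.8740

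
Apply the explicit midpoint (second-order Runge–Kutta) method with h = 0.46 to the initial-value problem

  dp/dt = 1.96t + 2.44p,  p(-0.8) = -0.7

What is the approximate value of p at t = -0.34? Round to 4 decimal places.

-2.8453

Midpoint: k1 = f(t_n, p_n); k2 = f(t_n + h/2, p_n + (h/2)·k1); p_{n+1} = p_n + h·k2.
t=-0.800000, p=-0.700000:
  k1 = f(-0.800000, -0.700000) = -3.276000
  k2 = f(-0.570000, -1.453480) = -4.663691
  p ← -0.700000 + 0.46·(-4.663691) = -2.845298
p(-0.34) ≈ -2.8453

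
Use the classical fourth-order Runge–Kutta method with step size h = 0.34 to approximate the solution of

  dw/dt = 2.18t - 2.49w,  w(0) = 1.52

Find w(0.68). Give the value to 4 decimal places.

RK4: k1 = f(t_n, w_n); k2 = f(t_n + h/2, w_n + (h/2)·k1); k3 = f(t_n + h/2, w_n + (h/2)·k2); k4 = f(t_n + h, w_n + h·k3); w_{n+1} = w_n + (h/6)·(k1 + 2k2 + 2k3 + k4).
t=0.000000, w=1.520000:
  k1 = f(0.000000, 1.520000) = -3.784800
  k2 = f(0.170000, 0.876584) = -1.812094
  k3 = f(0.170000, 1.211944) = -2.647141
  k4 = f(0.340000, 0.619972) = -0.802531
  w ← 1.520000 + (0.34/6)·(k1 + 2k2 + 2k3 + k4) = 0.754671
t=0.340000, w=0.754671:
  k1 = f(0.340000, 0.754671) = -1.137932
  k2 = f(0.510000, 0.561223) = -0.285645
  k3 = f(0.510000, 0.706112) = -0.646418
  k4 = f(0.680000, 0.534889) = 0.150526
  w ← 0.754671 + (0.34/6)·(k1 + 2k2 + 2k3 + k4) = 0.593085
w(0.68) ≈ 0.5931

0.5931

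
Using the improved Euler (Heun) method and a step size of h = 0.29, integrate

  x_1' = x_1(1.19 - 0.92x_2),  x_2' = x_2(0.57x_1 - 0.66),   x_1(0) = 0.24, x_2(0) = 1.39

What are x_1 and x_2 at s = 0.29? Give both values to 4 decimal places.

0.2405, 1.1945

Heun on (x_1,x_2): k1 = f(s_n, state_n); k2 = f(s_n + h, state_n + h·k1); state_{n+1} = state_n + (h/2)·(k1 + k2).
0.000000: (0.240000, 1.390000)
  k1 = (-0.021312, -0.727248)
  predictor → (0.233820, 1.179098)
  k2 = (0.024605, -0.621058)
  → (0.240477, 1.194496)
(x_1(0.29), x_2(0.29)) ≈ (0.2405, 1.1945)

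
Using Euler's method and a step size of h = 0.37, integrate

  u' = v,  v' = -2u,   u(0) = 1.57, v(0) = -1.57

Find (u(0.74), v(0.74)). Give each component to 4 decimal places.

-0.0217, -3.4637

Euler on (u,v): u_{n+1} = u_n + h·u', v_{n+1} = v_n + h·v'.
0.000000: (1.570000, -1.570000); f=(-1.570000, -3.140000) → (0.989100, -2.731800)
0.370000: (0.989100, -2.731800); f=(-2.731800, -1.978200) → (-0.021666, -3.463734)
(u(0.74), v(0.74)) ≈ (-0.0217, -3.4637)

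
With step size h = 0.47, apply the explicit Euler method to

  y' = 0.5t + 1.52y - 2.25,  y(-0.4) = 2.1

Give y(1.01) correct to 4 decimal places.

4.4819

Euler: y_{n+1} = y_n + h·f(t_n, y_n).
t=-0.400000, y=2.100000: f=0.742000 → y ← 2.100000 + 0.47·0.742000 = 2.448740
t=0.070000, y=2.448740: f=1.507085 → y ← 2.448740 + 0.47·1.507085 = 3.157070
t=0.540000, y=3.157070: f=2.818746 → y ← 3.157070 + 0.47·2.818746 = 4.481881
y(1.01) ≈ 4.4819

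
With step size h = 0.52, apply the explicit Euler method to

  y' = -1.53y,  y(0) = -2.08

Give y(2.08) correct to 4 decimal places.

-0.0036

Euler: y_{n+1} = y_n + h·f(x_n, y_n).
x=0.000000, y=-2.080000: f=3.182400 → y ← -2.080000 + 0.52·3.182400 = -0.425152
x=0.520000, y=-0.425152: f=0.650483 → y ← -0.425152 + 0.52·0.650483 = -0.086901
x=1.040000, y=-0.086901: f=0.132959 → y ← -0.086901 + 0.52·0.132959 = -0.017763
x=1.560000, y=-0.017763: f=0.027177 → y ← -0.017763 + 0.52·0.027177 = -0.003631
y(2.08) ≈ -0.0036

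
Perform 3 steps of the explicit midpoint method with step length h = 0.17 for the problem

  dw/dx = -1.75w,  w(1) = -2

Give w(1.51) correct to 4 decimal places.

-0.8328

Midpoint: k1 = f(x_n, w_n); k2 = f(x_n + h/2, w_n + (h/2)·k1); w_{n+1} = w_n + h·k2.
x=1.000000, w=-2.000000:
  k1 = f(1.000000, -2.000000) = 3.500000
  k2 = f(1.085000, -1.702500) = 2.979375
  w ← -2.000000 + 0.17·2.979375 = -1.493506
x=1.170000, w=-1.493506:
  k1 = f(1.170000, -1.493506) = 2.613636
  k2 = f(1.255000, -1.271347) = 2.224858
  w ← -1.493506 + 0.17·2.224858 = -1.115280
x=1.340000, w=-1.115280:
  k1 = f(1.340000, -1.115280) = 1.951741
  k2 = f(1.425000, -0.949382) = 1.661419
  w ← -1.115280 + 0.17·1.661419 = -0.832839
w(1.51) ≈ -0.8328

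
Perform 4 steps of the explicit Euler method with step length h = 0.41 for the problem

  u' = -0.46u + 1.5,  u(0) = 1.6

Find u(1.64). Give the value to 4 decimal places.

Euler: u_{n+1} = u_n + h·f(x_n, u_n).
x=0.000000, u=1.600000: f=0.764000 → u ← 1.600000 + 0.41·0.764000 = 1.913240
x=0.410000, u=1.913240: f=0.619910 → u ← 1.913240 + 0.41·0.619910 = 2.167403
x=0.820000, u=2.167403: f=0.502995 → u ← 2.167403 + 0.41·0.502995 = 2.373631
x=1.230000, u=2.373631: f=0.408130 → u ← 2.373631 + 0.41·0.408130 = 2.540964
u(1.64) ≈ 2.5410

2.5410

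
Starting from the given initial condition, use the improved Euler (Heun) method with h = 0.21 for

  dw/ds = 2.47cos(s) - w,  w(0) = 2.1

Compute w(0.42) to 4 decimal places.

2.1943

Heun: k1 = f(s_n, w_n); k2 = f(s_n + h, w_n + h·k1); w_{n+1} = w_n + (h/2)·(k1 + k2).
s=0.000000, w=2.100000:
  k1 = f(0.000000, 2.100000) = 0.370000
  k2 = f(0.210000, 2.177700) = 0.238036
  w ← 2.100000 + (0.21/2)·(0.370000 + 0.238036) = 2.163844
s=0.210000, w=2.163844:
  k1 = f(0.210000, 2.163844) = 0.251893
  k2 = f(0.420000, 2.216741) = 0.038588
  w ← 2.163844 + (0.21/2)·(0.251893 + 0.038588) = 2.194344
w(0.42) ≈ 2.1943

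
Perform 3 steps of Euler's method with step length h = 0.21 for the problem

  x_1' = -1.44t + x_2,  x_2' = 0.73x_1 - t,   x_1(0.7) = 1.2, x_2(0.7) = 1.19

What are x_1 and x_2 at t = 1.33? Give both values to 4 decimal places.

1.1394, 1.1776

Euler on (x_1,x_2): x_1_{n+1} = x_1_n + h·x_1', x_2_{n+1} = x_2_n + h·x_2'.
0.700000: (1.200000, 1.190000); f=(0.182000, 0.176000) → (1.238220, 1.226960)
0.910000: (1.238220, 1.226960); f=(-0.083440, -0.006099) → (1.220698, 1.225679)
1.120000: (1.220698, 1.225679); f=(-0.387121, -0.228891) → (1.139402, 1.177612)
(x_1(1.33), x_2(1.33)) ≈ (1.1394, 1.1776)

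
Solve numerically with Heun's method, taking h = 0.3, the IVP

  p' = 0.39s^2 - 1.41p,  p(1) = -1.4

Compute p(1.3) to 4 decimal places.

-0.8004

Heun: k1 = f(s_n, p_n); k2 = f(s_n + h, p_n + h·k1); p_{n+1} = p_n + (h/2)·(k1 + k2).
s=1.000000, p=-1.400000:
  k1 = f(1.000000, -1.400000) = 2.364000
  k2 = f(1.300000, -0.690800) = 1.633128
  p ← -1.400000 + (0.3/2)·(2.364000 + 1.633128) = -0.800431
p(1.3) ≈ -0.8004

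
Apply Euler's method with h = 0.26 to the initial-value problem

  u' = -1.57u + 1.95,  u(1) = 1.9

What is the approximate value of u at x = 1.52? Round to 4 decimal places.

1.4725

Euler: u_{n+1} = u_n + h·f(x_n, u_n).
x=1.000000, u=1.900000: f=-1.033000 → u ← 1.900000 + 0.26·(-1.033000) = 1.631420
x=1.260000, u=1.631420: f=-0.611329 → u ← 1.631420 + 0.26·(-0.611329) = 1.472474
u(1.52) ≈ 1.4725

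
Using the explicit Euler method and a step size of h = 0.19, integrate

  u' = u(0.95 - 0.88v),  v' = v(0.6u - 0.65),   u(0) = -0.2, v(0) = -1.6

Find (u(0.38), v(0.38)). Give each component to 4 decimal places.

Euler on (u,v): u_{n+1} = u_n + h·u', v_{n+1} = v_n + h·v'.
0.000000: (-0.200000, -1.600000); f=(-0.471600, 1.232000) → (-0.289604, -1.365920)
0.190000: (-0.289604, -1.365920); f=(-0.623231, 1.125194) → (-0.408018, -1.152133)
(u(0.38), v(0.38)) ≈ (-0.4080, -1.1521)

-0.4080, -1.1521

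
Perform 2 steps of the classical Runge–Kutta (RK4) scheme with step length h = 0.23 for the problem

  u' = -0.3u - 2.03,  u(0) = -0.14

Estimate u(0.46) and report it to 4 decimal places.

-0.9942

RK4: k1 = f(t_n, u_n); k2 = f(t_n + h/2, u_n + (h/2)·k1); k3 = f(t_n + h/2, u_n + (h/2)·k2); k4 = f(t_n + h, u_n + h·k3); u_{n+1} = u_n + (h/6)·(k1 + 2k2 + 2k3 + k4).
t=0.000000, u=-0.140000:
  k1 = f(0.000000, -0.140000) = -1.988000
  k2 = f(0.115000, -0.368620) = -1.919414
  k3 = f(0.115000, -0.360733) = -1.921780
  k4 = f(0.230000, -0.582009) = -1.855397
  u ← -0.140000 + (0.23/6)·(k1 + 2k2 + 2k3 + k4) = -0.581822
t=0.230000, u=-0.581822:
  k1 = f(0.230000, -0.581822) = -1.855453
  k2 = f(0.345000, -0.795199) = -1.791440
  k3 = f(0.345000, -0.787837) = -1.793649
  k4 = f(0.460000, -0.994361) = -1.731692
  u ← -0.581822 + (0.23/6)·(k1 + 2k2 + 2k3 + k4) = -0.994186
u(0.46) ≈ -0.9942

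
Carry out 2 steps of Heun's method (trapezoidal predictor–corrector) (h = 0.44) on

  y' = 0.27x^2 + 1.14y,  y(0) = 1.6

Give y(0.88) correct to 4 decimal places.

4.3195

Heun: k1 = f(x_n, y_n); k2 = f(x_n + h, y_n + h·k1); y_{n+1} = y_n + (h/2)·(k1 + k2).
x=0.000000, y=1.600000:
  k1 = f(0.000000, 1.600000) = 1.824000
  k2 = f(0.440000, 2.402560) = 2.791190
  y ← 1.600000 + (0.44/2)·(1.824000 + 2.791190) = 2.615342
x=0.440000, y=2.615342:
  k1 = f(0.440000, 2.615342) = 3.033762
  k2 = f(0.880000, 3.950197) = 4.712313
  y ← 2.615342 + (0.44/2)·(3.033762 + 4.712313) = 4.319478
y(0.88) ≈ 4.3195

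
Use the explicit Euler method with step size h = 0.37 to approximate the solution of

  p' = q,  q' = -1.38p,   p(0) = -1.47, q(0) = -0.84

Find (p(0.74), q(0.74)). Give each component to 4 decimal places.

Euler on (p,q): p_{n+1} = p_n + h·p', q_{n+1} = q_n + h·q'.
0.000000: (-1.470000, -0.840000); f=(-0.840000, 2.028600) → (-1.780800, -0.089418)
0.370000: (-1.780800, -0.089418); f=(-0.089418, 2.457504) → (-1.813885, 0.819858)
(p(0.74), q(0.74)) ≈ (-1.8139, 0.8199)

-1.8139, 0.8199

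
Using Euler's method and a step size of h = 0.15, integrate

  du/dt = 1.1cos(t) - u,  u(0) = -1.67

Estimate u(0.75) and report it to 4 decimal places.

Euler: u_{n+1} = u_n + h·f(t_n, u_n).
t=0.000000, u=-1.670000: f=2.770000 → u ← -1.670000 + 0.15·2.770000 = -1.254500
t=0.150000, u=-1.254500: f=2.342148 → u ← -1.254500 + 0.15·2.342148 = -0.903178
t=0.300000, u=-0.903178: f=1.954048 → u ← -0.903178 + 0.15·1.954048 = -0.610071
t=0.450000, u=-0.610071: f=1.600562 → u ← -0.610071 + 0.15·1.600562 = -0.369986
t=0.600000, u=-0.369986: f=1.277855 → u ← -0.369986 + 0.15·1.277855 = -0.178308
u(0.75) ≈ -0.1783

-0.1783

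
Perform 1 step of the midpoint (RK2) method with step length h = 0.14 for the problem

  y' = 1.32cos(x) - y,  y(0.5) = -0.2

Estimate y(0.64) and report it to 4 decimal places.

-0.0297

Midpoint: k1 = f(x_n, y_n); k2 = f(x_n + h/2, y_n + (h/2)·k1); y_{n+1} = y_n + h·k2.
x=0.500000, y=-0.200000:
  k1 = f(0.500000, -0.200000) = 1.358409
  k2 = f(0.570000, -0.104911) = 1.216221
  y ← -0.200000 + 0.14·1.216221 = -0.029729
y(0.64) ≈ -0.0297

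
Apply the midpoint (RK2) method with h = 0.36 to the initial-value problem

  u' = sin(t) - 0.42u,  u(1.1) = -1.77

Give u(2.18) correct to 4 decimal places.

Midpoint: k1 = f(t_n, u_n); k2 = f(t_n + h/2, u_n + (h/2)·k1); u_{n+1} = u_n + h·k2.
t=1.100000, u=-1.770000:
  k1 = f(1.100000, -1.770000) = 1.634607
  k2 = f(1.280000, -1.475771) = 1.577840
  u ← -1.770000 + 0.36·1.577840 = -1.201978
t=1.460000, u=-1.201978:
  k1 = f(1.460000, -1.201978) = 1.498699
  k2 = f(1.640000, -0.932212) = 1.389135
  u ← -1.201978 + 0.36·1.389135 = -0.701889
t=1.820000, u=-0.701889:
  k1 = f(1.820000, -0.701889) = 1.263903
  k2 = f(2.000000, -0.474387) = 1.108540
  u ← -0.701889 + 0.36·1.108540 = -0.302815
u(2.18) ≈ -0.3028

-0.3028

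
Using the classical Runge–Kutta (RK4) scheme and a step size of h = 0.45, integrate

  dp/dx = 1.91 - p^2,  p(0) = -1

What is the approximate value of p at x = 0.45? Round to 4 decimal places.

RK4: k1 = f(x_n, p_n); k2 = f(x_n + h/2, p_n + (h/2)·k1); k3 = f(x_n + h/2, p_n + (h/2)·k2); k4 = f(x_n + h, p_n + h·k3); p_{n+1} = p_n + (h/6)·(k1 + 2k2 + 2k3 + k4).
x=0.000000, p=-1.000000:
  k1 = f(0.000000, -1.000000) = 0.910000
  k2 = f(0.225000, -0.795250) = 1.277577
  k3 = f(0.225000, -0.712545) = 1.402280
  k4 = f(0.450000, -0.368974) = 1.773858
  p ← -1.000000 + (0.45/6)·(k1 + 2k2 + 2k3 + k4) = -0.396732
p(0.45) ≈ -0.3967

-0.3967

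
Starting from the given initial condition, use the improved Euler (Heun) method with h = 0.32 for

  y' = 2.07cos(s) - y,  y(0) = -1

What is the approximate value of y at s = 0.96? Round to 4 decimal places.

0.6187

Heun: k1 = f(s_n, y_n); k2 = f(s_n + h, y_n + h·k1); y_{n+1} = y_n + (h/2)·(k1 + k2).
s=0.000000, y=-1.000000:
  k1 = f(0.000000, -1.000000) = 3.070000
  k2 = f(0.320000, -0.017600) = 1.982517
  y ← -1.000000 + (0.32/2)·(3.070000 + 1.982517) = -0.191597
s=0.320000, y=-0.191597:
  k1 = f(0.320000, -0.191597) = 2.156515
  k2 = f(0.640000, 0.498487) = 1.161851
  y ← -0.191597 + (0.32/2)·(2.156515 + 1.161851) = 0.339341
s=0.640000, y=0.339341:
  k1 = f(0.640000, 0.339341) = 1.320997
  k2 = f(0.960000, 0.762060) = 0.425126
  y ← 0.339341 + (0.32/2)·(1.320997 + 0.425126) = 0.618721
y(0.96) ≈ 0.6187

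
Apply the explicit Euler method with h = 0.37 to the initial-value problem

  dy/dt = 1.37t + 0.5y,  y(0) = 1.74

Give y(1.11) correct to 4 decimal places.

3.4927

Euler: y_{n+1} = y_n + h·f(t_n, y_n).
t=0.000000, y=1.740000: f=0.870000 → y ← 1.740000 + 0.37·0.870000 = 2.061900
t=0.370000, y=2.061900: f=1.537850 → y ← 2.061900 + 0.37·1.537850 = 2.630905
t=0.740000, y=2.630905: f=2.329252 → y ← 2.630905 + 0.37·2.329252 = 3.492728
y(1.11) ≈ 3.4927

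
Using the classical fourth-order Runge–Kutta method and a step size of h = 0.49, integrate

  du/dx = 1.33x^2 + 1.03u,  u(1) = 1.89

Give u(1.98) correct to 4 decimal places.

9.8219

RK4: k1 = f(x_n, u_n); k2 = f(x_n + h/2, u_n + (h/2)·k1); k3 = f(x_n + h/2, u_n + (h/2)·k2); k4 = f(x_n + h, u_n + h·k3); u_{n+1} = u_n + (h/6)·(k1 + 2k2 + 2k3 + k4).
x=1.000000, u=1.890000:
  k1 = f(1.000000, 1.890000) = 3.276700
  k2 = f(1.245000, 2.692791) = 4.835108
  k3 = f(1.245000, 3.074602) = 5.228373
  k4 = f(1.490000, 4.451903) = 7.538193
  u ← 1.890000 + (0.49/6)·(k1 + 2k2 + 2k3 + k4) = 4.416918
x=1.490000, u=4.416918:
  k1 = f(1.490000, 4.416918) = 7.502159
  k2 = f(1.735000, 6.254947) = 10.446195
  k3 = f(1.735000, 6.976236) = 11.189122
  k4 = f(1.980000, 9.899588) = 15.410708
  u ← 4.416918 + (0.49/6)·(k1 + 2k2 + 2k3 + k4) = 9.821904
u(1.98) ≈ 9.8219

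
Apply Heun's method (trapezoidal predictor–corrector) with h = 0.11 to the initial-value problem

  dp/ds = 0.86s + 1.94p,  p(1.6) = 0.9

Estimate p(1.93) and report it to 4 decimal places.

2.3875

Heun: k1 = f(s_n, p_n); k2 = f(s_n + h, p_n + h·k1); p_{n+1} = p_n + (h/2)·(k1 + k2).
s=1.600000, p=0.900000:
  k1 = f(1.600000, 0.900000) = 3.122000
  k2 = f(1.710000, 1.243420) = 3.882835
  p ← 0.900000 + (0.11/2)·(3.122000 + 3.882835) = 1.285266
s=1.710000, p=1.285266:
  k1 = f(1.710000, 1.285266) = 3.964016
  k2 = f(1.820000, 1.721308) = 4.904537
  p ← 1.285266 + (0.11/2)·(3.964016 + 4.904537) = 1.773036
s=1.820000, p=1.773036:
  k1 = f(1.820000, 1.773036) = 5.004890
  k2 = f(1.930000, 2.323574) = 6.167534
  p ← 1.773036 + (0.11/2)·(5.004890 + 6.167534) = 2.387520
p(1.93) ≈ 2.3875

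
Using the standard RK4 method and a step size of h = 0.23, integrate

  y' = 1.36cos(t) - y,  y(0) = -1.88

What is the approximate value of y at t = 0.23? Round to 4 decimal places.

RK4: k1 = f(t_n, y_n); k2 = f(t_n + h/2, y_n + (h/2)·k1); k3 = f(t_n + h/2, y_n + (h/2)·k2); k4 = f(t_n + h, y_n + h·k3); y_{n+1} = y_n + (h/6)·(k1 + 2k2 + 2k3 + k4).
t=0.000000, y=-1.880000:
  k1 = f(0.000000, -1.880000) = 3.240000
  k2 = f(0.115000, -1.507400) = 2.858417
  k3 = f(0.115000, -1.551282) = 2.902299
  k4 = f(0.230000, -1.212471) = 2.536658
  y ← -1.880000 + (0.23/6)·(k1 + 2k2 + 2k3 + k4) = -1.216907
y(0.23) ≈ -1.2169

-1.2169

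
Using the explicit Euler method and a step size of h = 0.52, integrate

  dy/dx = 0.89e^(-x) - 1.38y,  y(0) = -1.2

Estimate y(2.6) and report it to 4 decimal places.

0.1053

Euler: y_{n+1} = y_n + h·f(x_n, y_n).
x=0.000000, y=-1.200000: f=2.546000 → y ← -1.200000 + 0.52·2.546000 = 0.123920
x=0.520000, y=0.123920: f=0.358114 → y ← 0.123920 + 0.52·0.358114 = 0.310139
x=1.040000, y=0.310139: f=-0.113417 → y ← 0.310139 + 0.52·(-0.113417) = 0.251162
x=1.560000, y=0.251162: f=-0.159583 → y ← 0.251162 + 0.52·(-0.159583) = 0.168179
x=2.080000, y=0.168179: f=-0.120899 → y ← 0.168179 + 0.52·(-0.120899) = 0.105311
y(2.6) ≈ 0.1053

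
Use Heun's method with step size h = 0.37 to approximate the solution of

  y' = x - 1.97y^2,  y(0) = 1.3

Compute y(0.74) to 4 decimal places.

Heun: k1 = f(x_n, y_n); k2 = f(x_n + h, y_n + h·k1); y_{n+1} = y_n + (h/2)·(k1 + k2).
x=0.000000, y=1.300000:
  k1 = f(0.000000, 1.300000) = -3.329300
  k2 = f(0.370000, 0.068159) = 0.360848
  y ← 1.300000 + (0.37/2)·(-3.329300 + 0.360848) = 0.750836
x=0.370000, y=0.750836:
  k1 = f(0.370000, 0.750836) = -0.740598
  k2 = f(0.740000, 0.476815) = 0.292115
  y ← 0.750836 + (0.37/2)·(-0.740598 + 0.292115) = 0.667867
y(0.74) ≈ 0.6679

0.6679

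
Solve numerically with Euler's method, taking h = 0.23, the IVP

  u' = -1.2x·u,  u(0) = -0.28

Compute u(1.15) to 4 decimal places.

-0.1383

Euler: u_{n+1} = u_n + h·f(x_n, u_n).
x=0.000000, u=-0.280000: f=0.000000 → u ← -0.280000 + 0.23·0.000000 = -0.280000
x=0.230000, u=-0.280000: f=0.077280 → u ← -0.280000 + 0.23·0.077280 = -0.262226
x=0.460000, u=-0.262226: f=0.144749 → u ← -0.262226 + 0.23·0.144749 = -0.228933
x=0.690000, u=-0.228933: f=0.189557 → u ← -0.228933 + 0.23·0.189557 = -0.185335
x=0.920000, u=-0.185335: f=0.204610 → u ← -0.185335 + 0.23·0.204610 = -0.138275
u(1.15) ≈ -0.1383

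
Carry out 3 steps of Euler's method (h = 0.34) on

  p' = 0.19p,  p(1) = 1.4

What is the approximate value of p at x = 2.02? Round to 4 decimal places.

Euler: p_{n+1} = p_n + h·f(x_n, p_n).
x=1.000000, p=1.400000: f=0.266000 → p ← 1.400000 + 0.34·0.266000 = 1.490440
x=1.340000, p=1.490440: f=0.283184 → p ← 1.490440 + 0.34·0.283184 = 1.586722
x=1.680000, p=1.586722: f=0.301477 → p ← 1.586722 + 0.34·0.301477 = 1.689225
p(2.02) ≈ 1.6892

1.6892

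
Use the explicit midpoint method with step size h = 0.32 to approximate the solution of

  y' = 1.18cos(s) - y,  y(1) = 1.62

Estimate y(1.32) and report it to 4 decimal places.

1.3027

Midpoint: k1 = f(s_n, y_n); k2 = f(s_n + h/2, y_n + (h/2)·k1); y_{n+1} = y_n + h·k2.
s=1.000000, y=1.620000:
  k1 = f(1.000000, 1.620000) = -0.982443
  k2 = f(1.160000, 1.462809) = -0.991588
  y ← 1.620000 + 0.32·(-0.991588) = 1.302692
y(1.32) ≈ 1.3027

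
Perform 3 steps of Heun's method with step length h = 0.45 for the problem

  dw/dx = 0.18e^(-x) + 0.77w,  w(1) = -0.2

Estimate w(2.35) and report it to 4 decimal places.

Heun: k1 = f(x_n, w_n); k2 = f(x_n + h, w_n + h·k1); w_{n+1} = w_n + (h/2)·(k1 + k2).
x=1.000000, w=-0.200000:
  k1 = f(1.000000, -0.200000) = -0.087782
  k2 = f(1.450000, -0.239502) = -0.142194
  w ← -0.200000 + (0.45/2)·(-0.087782 + (-0.142194)) = -0.251744
x=1.450000, w=-0.251744:
  k1 = f(1.450000, -0.251744) = -0.151621
  k2 = f(1.900000, -0.319974) = -0.219457
  w ← -0.251744 + (0.45/2)·(-0.151621 + (-0.219457)) = -0.335237
x=1.900000, w=-0.335237:
  k1 = f(1.900000, -0.335237) = -0.231210
  k2 = f(2.350000, -0.439282) = -0.321080
  w ← -0.335237 + (0.45/2)·(-0.231210 + (-0.321080)) = -0.459502
w(2.35) ≈ -0.4595

-0.4595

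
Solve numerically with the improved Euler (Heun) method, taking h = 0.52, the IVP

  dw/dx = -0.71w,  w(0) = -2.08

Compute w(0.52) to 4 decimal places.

Heun: k1 = f(x_n, w_n); k2 = f(x_n + h, w_n + h·k1); w_{n+1} = w_n + (h/2)·(k1 + k2).
x=0.000000, w=-2.080000:
  k1 = f(0.000000, -2.080000) = 1.476800
  k2 = f(0.520000, -1.312064) = 0.931565
  w ← -2.080000 + (0.52/2)·(1.476800 + 0.931565) = -1.453825
w(0.52) ≈ -1.4538

-1.4538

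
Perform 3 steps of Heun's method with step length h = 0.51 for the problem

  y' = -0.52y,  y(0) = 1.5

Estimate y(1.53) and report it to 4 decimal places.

Heun: k1 = f(x_n, y_n); k2 = f(x_n + h, y_n + h·k1); y_{n+1} = y_n + (h/2)·(k1 + k2).
x=0.000000, y=1.500000:
  k1 = f(0.000000, 1.500000) = -0.780000
  k2 = f(0.510000, 1.102200) = -0.573144
  y ← 1.500000 + (0.51/2)·(-0.780000 + (-0.573144)) = 1.154948
x=0.510000, y=1.154948:
  k1 = f(0.510000, 1.154948) = -0.600573
  k2 = f(1.020000, 0.848656) = -0.441301
  y ← 1.154948 + (0.51/2)·(-0.600573 + (-0.441301)) = 0.889270
x=1.020000, y=0.889270:
  k1 = f(1.020000, 0.889270) = -0.462421
  k2 = f(1.530000, 0.653436) = -0.339787
  y ← 0.889270 + (0.51/2)·(-0.462421 + (-0.339787)) = 0.684708
y(1.53) ≈ 0.6847

0.6847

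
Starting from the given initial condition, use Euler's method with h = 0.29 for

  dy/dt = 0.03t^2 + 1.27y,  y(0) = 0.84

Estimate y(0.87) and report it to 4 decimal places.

2.1558

Euler: y_{n+1} = y_n + h·f(t_n, y_n).
t=0.000000, y=0.840000: f=1.066800 → y ← 0.840000 + 0.29·1.066800 = 1.149372
t=0.290000, y=1.149372: f=1.462225 → y ← 1.149372 + 0.29·1.462225 = 1.573417
t=0.580000, y=1.573417: f=2.008332 → y ← 1.573417 + 0.29·2.008332 = 2.155834
y(0.87) ≈ 2.1558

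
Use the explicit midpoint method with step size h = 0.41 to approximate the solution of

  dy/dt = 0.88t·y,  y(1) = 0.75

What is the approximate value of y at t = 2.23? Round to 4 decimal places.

3.8709

Midpoint: k1 = f(t_n, y_n); k2 = f(t_n + h/2, y_n + (h/2)·k1); y_{n+1} = y_n + h·k2.
t=1.000000, y=0.750000:
  k1 = f(1.000000, 0.750000) = 0.660000
  k2 = f(1.205000, 0.885300) = 0.938772
  y ← 0.750000 + 0.41·0.938772 = 1.134897
t=1.410000, y=1.134897:
  k1 = f(1.410000, 1.134897) = 1.408180
  k2 = f(1.615000, 1.423573) = 2.023183
  y ← 1.134897 + 0.41·2.023183 = 1.964401
t=1.820000, y=1.964401:
  k1 = f(1.820000, 1.964401) = 3.146185
  k2 = f(2.025000, 2.609369) = 4.649896
  y ← 1.964401 + 0.41·4.649896 = 3.870859
y(2.23) ≈ 3.8709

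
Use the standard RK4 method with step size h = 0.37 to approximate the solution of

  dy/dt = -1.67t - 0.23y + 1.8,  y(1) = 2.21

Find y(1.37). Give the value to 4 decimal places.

1.9647

RK4: k1 = f(t_n, y_n); k2 = f(t_n + h/2, y_n + (h/2)·k1); k3 = f(t_n + h/2, y_n + (h/2)·k2); k4 = f(t_n + h, y_n + h·k3); y_{n+1} = y_n + (h/6)·(k1 + 2k2 + 2k3 + k4).
t=1.000000, y=2.210000:
  k1 = f(1.000000, 2.210000) = -0.378300
  k2 = f(1.185000, 2.140014) = -0.671153
  k3 = f(1.185000, 2.085837) = -0.658692
  k4 = f(1.370000, 1.966284) = -0.940145
  y ← 2.210000 + (0.37/6)·(k1 + 2k2 + 2k3 + k4) = 1.964682
y(1.37) ≈ 1.9647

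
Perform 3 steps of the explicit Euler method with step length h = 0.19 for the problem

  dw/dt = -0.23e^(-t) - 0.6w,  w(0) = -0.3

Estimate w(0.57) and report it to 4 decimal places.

Euler: w_{n+1} = w_n + h·f(t_n, w_n).
t=0.000000, w=-0.300000: f=-0.050000 → w ← -0.300000 + 0.19·(-0.050000) = -0.309500
t=0.190000, w=-0.309500: f=-0.004501 → w ← -0.309500 + 0.19·(-0.004501) = -0.310355
t=0.380000, w=-0.310355: f=0.028925 → w ← -0.310355 + 0.19·0.028925 = -0.304859
w(0.57) ≈ -0.3049

-0.3049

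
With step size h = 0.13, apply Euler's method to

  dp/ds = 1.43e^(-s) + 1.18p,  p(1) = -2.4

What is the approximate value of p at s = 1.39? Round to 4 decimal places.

Euler: p_{n+1} = p_n + h·f(s_n, p_n).
s=1.000000, p=-2.400000: f=-2.305932 → p ← -2.400000 + 0.13·(-2.305932) = -2.699771
s=1.130000, p=-2.699771: f=-2.723792 → p ← -2.699771 + 0.13·(-2.723792) = -3.053864
s=1.260000, p=-3.053864: f=-3.197935 → p ← -3.053864 + 0.13·(-3.197935) = -3.469596
p(1.39) ≈ -3.4696

-3.4696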